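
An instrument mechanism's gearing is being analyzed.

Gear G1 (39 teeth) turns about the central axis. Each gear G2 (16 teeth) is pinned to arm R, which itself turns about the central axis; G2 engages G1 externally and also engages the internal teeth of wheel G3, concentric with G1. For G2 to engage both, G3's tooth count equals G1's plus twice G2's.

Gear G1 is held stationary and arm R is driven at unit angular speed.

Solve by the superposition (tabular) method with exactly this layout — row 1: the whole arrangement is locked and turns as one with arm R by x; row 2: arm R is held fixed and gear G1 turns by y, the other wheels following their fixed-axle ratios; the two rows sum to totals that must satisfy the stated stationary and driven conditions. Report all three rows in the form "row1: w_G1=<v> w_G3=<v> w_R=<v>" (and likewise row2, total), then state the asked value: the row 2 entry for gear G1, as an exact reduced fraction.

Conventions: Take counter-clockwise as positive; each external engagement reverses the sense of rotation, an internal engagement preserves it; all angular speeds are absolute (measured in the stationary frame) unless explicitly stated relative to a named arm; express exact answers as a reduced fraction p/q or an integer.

row1: w_G1=1 w_G3=1 w_R=1
row2: w_G1=-1 w_G3=39/71 w_R=0
total: w_G1=0 w_G3=110/71 w_R=1
asked value: -1

topology: planetary set — G1 39T / G2 16T / G3 71T, arm = carrier (Willis)
row 1: whole set turns with the arm by x
row 2: sun turns y, ring = −(39/71)·y, arm 0
boundary: total ω_sun = x + y = 0 and total ω_arm = x = 1  ⇒  y = -1, x = 1
row 2 ring = −(39/71)·(-1) = 39/71
totals (row 1 + row 2): sun 1 + (-1) = 0, ring 1 + 39/71 = 110/71, arm 1 + 0 = 1
asked cell (row2, sun) = -1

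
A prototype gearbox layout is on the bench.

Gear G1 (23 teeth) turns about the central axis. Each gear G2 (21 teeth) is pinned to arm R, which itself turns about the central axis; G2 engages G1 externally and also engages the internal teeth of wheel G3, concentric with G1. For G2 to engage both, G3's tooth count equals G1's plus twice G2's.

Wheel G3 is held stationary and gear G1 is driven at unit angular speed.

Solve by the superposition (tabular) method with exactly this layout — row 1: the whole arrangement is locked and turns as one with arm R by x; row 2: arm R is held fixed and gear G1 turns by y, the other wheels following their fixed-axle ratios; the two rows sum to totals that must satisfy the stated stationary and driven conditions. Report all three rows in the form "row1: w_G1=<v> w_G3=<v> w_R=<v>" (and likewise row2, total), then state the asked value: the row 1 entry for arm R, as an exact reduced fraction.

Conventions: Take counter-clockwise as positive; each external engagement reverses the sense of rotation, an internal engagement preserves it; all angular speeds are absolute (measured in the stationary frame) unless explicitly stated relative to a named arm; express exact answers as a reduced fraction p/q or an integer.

class = planetary set [G3 = 23+2·21 = 65; Willis about the carrier]
row 1: whole set turns with the arm by x
row 2: sun turns y, ring = −(23/65)·y, arm 0
boundary: total ω_ring = x − (23/65)·y = 0 and total ω_sun = x + y = 1  ⇒  y = 65/88, x = 23/88
row 2 ring = −(23/65)·65/88 = -23/88
totals (row 1 + row 2): sun 23/88 + 65/88 = 1, ring 23/88 + (-23/88) = 0, arm 23/88 + 0 = 23/88
asked cell (row1, arm) = 23/88

row1: w_G1=23/88 w_G3=23/88 w_R=23/88
row2: w_G1=65/88 w_G3=-23/88 w_R=0
total: w_G1=1 w_G3=0 w_R=23/88
asked value: 23/88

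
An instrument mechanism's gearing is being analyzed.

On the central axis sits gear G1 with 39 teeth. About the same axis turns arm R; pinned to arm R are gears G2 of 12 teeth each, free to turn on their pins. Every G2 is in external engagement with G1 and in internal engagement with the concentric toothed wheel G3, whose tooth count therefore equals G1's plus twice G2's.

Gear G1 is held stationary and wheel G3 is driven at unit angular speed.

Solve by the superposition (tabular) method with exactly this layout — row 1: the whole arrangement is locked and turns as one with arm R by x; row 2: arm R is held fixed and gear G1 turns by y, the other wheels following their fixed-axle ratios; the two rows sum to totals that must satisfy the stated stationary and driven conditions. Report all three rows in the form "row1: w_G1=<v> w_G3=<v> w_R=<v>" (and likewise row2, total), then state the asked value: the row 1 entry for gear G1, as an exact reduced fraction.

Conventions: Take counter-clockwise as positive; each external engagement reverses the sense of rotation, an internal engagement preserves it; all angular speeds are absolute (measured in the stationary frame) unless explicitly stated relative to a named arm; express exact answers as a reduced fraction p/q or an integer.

planetary set (39T centre, 12T on arm, 63T internal) — Willis relation
row 1 — lock + rotate with arm: ω_sun = ω_ring = ω_arm = x
superposition row 2 [arm held]: sun y, ring −(39/63)·y, arm 0
boundary: total ω_sun = x + y = 0 and total ω_ring = x − (39/63)·y = 1  ⇒  y = -21/34, x = 21/34
row 2 ring = −(39/63)·(-21/34) = 13/34
totals (row 1 + row 2): sun 21/34 + (-21/34) = 0, ring 21/34 + 13/34 = 1, arm 21/34 + 0 = 21/34
asked cell (row1, sun) = 21/34

row1: w_G1=21/34 w_G3=21/34 w_R=21/34
row2: w_G1=-21/34 w_G3=13/34 w_R=0
total: w_G1=0 w_G3=1 w_R=21/34
asked value: 21/34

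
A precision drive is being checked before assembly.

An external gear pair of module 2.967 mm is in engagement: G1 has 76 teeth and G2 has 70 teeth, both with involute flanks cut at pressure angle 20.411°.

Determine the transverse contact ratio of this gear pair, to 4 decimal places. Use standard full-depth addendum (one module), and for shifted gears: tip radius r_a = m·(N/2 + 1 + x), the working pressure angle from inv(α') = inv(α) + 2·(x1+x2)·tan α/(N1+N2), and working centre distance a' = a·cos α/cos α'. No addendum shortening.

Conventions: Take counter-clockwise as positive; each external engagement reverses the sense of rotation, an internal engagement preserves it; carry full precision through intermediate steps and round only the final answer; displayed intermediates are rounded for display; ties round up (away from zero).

1.7891

class = single-mesh tooth geometry [involute pair 76T × 70T, m = 2.967]
base radii: r_b1 = 105.667248, r_b2 = 97.325097
tip radii: r_a1 = 115.713000, r_a2 = 106.812000
no profile shift: α' = α, a' = a
action lengths: √(r_a1²−r_b1²) = 47.158573, √(r_a2²−r_b2²) = 44.007145
base pitch p_b = π·m·cos α = 8.735880
CR = (47.158573 + 44.007145 − 216.591000·sin 20.41100°)/8.735880 = 1.789079
contact ratio ≈ 1.7891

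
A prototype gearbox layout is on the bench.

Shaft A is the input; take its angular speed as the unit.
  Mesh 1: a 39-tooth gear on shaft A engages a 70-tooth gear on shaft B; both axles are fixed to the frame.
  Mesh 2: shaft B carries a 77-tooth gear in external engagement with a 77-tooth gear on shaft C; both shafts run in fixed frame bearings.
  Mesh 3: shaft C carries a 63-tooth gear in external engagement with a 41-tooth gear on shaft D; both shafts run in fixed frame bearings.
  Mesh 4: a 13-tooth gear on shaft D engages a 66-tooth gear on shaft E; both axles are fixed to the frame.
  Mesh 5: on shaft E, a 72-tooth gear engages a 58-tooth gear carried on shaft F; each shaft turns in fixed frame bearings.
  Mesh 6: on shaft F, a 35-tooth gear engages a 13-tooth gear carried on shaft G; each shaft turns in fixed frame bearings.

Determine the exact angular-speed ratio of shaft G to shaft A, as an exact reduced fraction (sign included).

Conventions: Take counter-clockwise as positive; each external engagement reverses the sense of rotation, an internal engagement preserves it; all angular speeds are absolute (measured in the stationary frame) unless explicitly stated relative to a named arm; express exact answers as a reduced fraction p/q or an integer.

7371/13079

class = fixed-axis compound train [6 meshes; 6 ratios multiply, 6 sense flips]
mesh 1 [39T→70T]: running ratio 39/70, sense −
mesh 2 [77T→77T]: running ratio 39/70, sense +
mesh 3 [63T→41T]: running ratio 351/410, sense −
mesh 4 [13T→66T]: running ratio 1521/9020, sense +
mesh 5 [72T→58T]: running ratio 13689/65395, sense −
mesh 6 [35T→13T]: running ratio 7371/13079, sense +
ω_out/ω_in = 7371/13079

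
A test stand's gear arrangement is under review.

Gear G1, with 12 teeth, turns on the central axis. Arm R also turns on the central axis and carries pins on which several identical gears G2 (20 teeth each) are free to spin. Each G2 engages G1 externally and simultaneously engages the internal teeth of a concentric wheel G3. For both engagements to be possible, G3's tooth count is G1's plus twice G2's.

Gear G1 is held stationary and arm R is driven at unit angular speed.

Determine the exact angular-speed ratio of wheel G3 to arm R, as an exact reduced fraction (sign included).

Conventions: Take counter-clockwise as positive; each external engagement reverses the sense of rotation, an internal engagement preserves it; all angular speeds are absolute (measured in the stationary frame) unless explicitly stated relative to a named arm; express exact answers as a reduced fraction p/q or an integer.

planetary set (12T centre, 20T on arm, 52T internal) — Willis relation
ring teeth: 12 + 2·20 = 52
12(ω_sun−ω_arm) = −52(ω_ring−ω_arm),  ω_sun = 0, ω_arm = 1
ω_ring = 1 − (12/52)(0−1) = 16/13
ω_out/ω_in = 16/13

16/13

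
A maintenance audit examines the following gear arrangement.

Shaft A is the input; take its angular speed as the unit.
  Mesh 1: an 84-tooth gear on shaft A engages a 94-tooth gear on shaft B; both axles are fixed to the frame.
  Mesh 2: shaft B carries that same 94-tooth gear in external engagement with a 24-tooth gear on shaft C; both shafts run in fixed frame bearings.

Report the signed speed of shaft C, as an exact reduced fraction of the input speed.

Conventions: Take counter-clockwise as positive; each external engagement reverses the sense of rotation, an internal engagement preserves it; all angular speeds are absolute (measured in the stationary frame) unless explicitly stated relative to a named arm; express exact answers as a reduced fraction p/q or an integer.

2-mesh fixed-axis compound train (all bearings frame-fixed)
mesh 1 [84T→94T]: |ω|/ω_in = 1×84/94 = 42/47, sense flips to −
mesh 2 [94T→24T]: |ω|/ω_in = (42/47)×94/24 = 7/2, sense flips to +
signed output speed (× input speed) = 7/2

7/2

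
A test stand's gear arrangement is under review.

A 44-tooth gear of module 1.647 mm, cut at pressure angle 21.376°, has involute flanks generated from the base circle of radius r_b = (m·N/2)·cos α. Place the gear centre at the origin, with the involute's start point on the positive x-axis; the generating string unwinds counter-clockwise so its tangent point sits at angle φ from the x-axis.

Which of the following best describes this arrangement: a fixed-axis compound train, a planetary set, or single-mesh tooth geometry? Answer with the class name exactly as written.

class = single-mesh tooth geometry [base-circle involute, m = 1.647, 44T]
classification: single-mesh tooth geometry

single-mesh tooth geometry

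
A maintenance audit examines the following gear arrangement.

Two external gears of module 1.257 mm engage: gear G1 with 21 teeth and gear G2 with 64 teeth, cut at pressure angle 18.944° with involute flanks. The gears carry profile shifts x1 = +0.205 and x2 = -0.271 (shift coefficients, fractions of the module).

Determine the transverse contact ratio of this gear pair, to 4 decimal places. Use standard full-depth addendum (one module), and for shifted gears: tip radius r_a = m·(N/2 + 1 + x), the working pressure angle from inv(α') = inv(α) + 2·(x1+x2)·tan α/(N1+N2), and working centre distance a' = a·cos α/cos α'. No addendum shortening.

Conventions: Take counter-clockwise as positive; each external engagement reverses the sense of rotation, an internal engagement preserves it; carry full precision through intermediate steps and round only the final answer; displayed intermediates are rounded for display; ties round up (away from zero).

1.7022

topology: single-mesh involute geometry — m = 1.257, 21T/64T pair
base radii: r_b1 = 12.483621, r_b2 = 38.045321
tip radii: r_a1 = 14.713185, r_a2 = 41.140353
inv(α') = inv(18.944°) + 2·(+0.205-0.271)·tan α/(21+64) = 0.01206652  ⇒  α' = 18.68086°
a' = a·cos α / cos α' = 53.4225·cos 18.944°/cos 18.68086° = 53.338980
action lengths: √(r_a1²−r_b1²) = 7.786978, √(r_a2²−r_b2²) = 15.655102
base pitch p_b = π·m·cos α = 3.735091
CR = (7.786978 + 15.655102 − 53.338980·sin 18.68086°)/3.735091 = 1.702179
contact ratio ≈ 1.7022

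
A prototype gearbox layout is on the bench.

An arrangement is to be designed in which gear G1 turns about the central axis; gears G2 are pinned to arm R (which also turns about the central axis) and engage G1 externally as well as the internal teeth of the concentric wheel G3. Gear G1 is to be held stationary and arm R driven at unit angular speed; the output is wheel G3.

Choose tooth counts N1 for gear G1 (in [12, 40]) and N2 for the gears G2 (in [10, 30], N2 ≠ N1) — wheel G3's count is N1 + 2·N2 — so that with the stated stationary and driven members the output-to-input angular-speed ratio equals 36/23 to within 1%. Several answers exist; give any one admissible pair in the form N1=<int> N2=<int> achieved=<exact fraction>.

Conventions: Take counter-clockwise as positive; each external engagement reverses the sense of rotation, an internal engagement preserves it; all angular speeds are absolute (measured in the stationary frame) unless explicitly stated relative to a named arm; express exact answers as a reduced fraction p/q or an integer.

class = planetary set [ratio 36/23 wanted; Willis about the carrier]
Willis with ω_sun = 0: ω_ring/ω_arm = (N1+N3)/N3; set equal to 36/23  ⇒  N3/N1 = 1/(36/23 − 1) = 23/13
N3 = N1 + 2·N2  ⇒  N2/N1 = (N3/N1 − 1)/2 = (23/13 − 1)/2 = 5/13
smallest multiple with N1 ≥ 12 and N2 ≥ 10: k = 2  ⇒  N1 = 2·13 = 26, N2 = 2·5 = 10 (N1 ≤ 40, N2 ≤ 30, N2 ≠ N1 ✓), N3 = 26 + 2·10 = 46
check: (N1+N3)/N3 with N1 = 26, N3 = 46 gives 36/23; |achieved − target| = 0 ≤ 9/575 ✓

N1=26 N2=10 achieved=36/23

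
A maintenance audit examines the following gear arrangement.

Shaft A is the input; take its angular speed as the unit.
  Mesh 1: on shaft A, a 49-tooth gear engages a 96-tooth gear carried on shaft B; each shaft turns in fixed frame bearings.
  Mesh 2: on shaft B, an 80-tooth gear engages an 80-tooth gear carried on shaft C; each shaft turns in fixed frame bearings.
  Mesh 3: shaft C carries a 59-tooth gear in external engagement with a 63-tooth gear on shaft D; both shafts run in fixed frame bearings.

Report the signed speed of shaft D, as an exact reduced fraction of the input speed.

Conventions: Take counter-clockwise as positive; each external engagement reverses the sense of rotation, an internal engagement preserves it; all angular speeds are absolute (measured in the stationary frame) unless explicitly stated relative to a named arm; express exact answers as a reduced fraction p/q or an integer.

-413/864

3-mesh fixed-axis compound train (all bearings frame-fixed)
mesh 1 [49T→96T]: |ω|/ω_in = 1×49/96 = 49/96, sense flips to −
mesh 2 [80T→80T]: |ω|/ω_in = (49/96)×80/80 = 49/96, sense flips to +
mesh 3 [59T→63T]: |ω|/ω_in = (49/96)×59/63 = 413/864, sense flips to −
signed output speed (× input speed) = -413/864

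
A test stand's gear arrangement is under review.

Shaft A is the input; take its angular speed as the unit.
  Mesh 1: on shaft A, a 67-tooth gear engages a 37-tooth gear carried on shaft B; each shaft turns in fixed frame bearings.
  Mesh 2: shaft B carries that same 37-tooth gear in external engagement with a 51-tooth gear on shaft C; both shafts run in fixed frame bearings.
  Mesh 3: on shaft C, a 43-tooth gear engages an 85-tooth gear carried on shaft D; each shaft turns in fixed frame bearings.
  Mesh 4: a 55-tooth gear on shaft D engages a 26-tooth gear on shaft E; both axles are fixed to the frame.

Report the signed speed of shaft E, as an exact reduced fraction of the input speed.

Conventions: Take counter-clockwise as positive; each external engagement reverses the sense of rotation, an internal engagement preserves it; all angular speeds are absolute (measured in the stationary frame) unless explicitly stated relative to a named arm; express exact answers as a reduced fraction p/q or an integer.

4-mesh fixed-axis compound train (all bearings frame-fixed)
mesh 1 [67T→37T]: |ω|/ω_in = 1×67/37 = 67/37, sense flips to −
mesh 2 [37T→51T]: |ω|/ω_in = (67/37)×37/51 = 67/51, sense flips to +
mesh 3 [43T→85T]: |ω|/ω_in = (67/51)×43/85 = 2881/4335, sense flips to −
mesh 4 [55T→26T]: |ω|/ω_in = (2881/4335)×55/26 = 31691/22542, sense flips to +
signed output speed (× input speed) = 31691/22542

31691/22542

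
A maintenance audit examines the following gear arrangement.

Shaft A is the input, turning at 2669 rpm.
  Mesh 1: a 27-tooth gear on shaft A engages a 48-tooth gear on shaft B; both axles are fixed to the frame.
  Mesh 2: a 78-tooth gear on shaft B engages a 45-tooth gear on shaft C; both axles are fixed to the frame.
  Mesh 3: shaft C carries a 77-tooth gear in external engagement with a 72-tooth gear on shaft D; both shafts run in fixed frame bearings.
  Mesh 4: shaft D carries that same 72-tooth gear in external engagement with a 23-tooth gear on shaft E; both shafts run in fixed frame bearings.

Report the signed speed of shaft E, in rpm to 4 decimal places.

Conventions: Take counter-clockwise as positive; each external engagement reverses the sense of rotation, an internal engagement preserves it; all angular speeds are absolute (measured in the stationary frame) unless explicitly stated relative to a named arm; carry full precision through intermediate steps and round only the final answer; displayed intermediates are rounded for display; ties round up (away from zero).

topology: fixed-axis compound train — 4 meshes, A→E
mesh 1 [27T→48T]: ω = 2669.0000×27/48 = 1501.3125 rpm, sense flips to −
mesh 2 [78T→45T]: ω = 1501.3125×78/45 = 2602.2750 rpm, sense flips to +
mesh 3 [77T→72T]: ω = 2602.2750×77/72 = 2782.9885 rpm, sense flips to −
mesh 4 [72T→23T]: ω = 2782.9885×72/23 = 8711.9641 rpm, sense flips to +
signed output speed = +8711.9641 rpm

+8711.9641 rpm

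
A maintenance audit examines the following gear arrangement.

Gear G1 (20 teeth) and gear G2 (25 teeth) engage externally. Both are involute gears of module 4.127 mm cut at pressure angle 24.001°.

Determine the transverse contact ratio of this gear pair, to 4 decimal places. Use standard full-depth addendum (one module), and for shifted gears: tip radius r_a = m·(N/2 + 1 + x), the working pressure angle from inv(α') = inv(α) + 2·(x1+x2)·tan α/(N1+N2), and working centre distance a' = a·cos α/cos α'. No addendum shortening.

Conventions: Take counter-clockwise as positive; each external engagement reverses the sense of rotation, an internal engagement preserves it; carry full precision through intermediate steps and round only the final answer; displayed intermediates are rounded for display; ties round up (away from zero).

single-mesh involute tooth geometry (20T engaging 25T at module 4.127)
base radii: r_b1 = 37.701728, r_b2 = 47.127160
tip radii: r_a1 = 45.397000, r_a2 = 55.714500
no profile shift: α' = α, a' = a
action lengths: √(r_a1²−r_b1²) = 25.287691, √(r_a2²−r_b2²) = 29.717609
base pitch p_b = π·m·cos α = 11.844347
CR = (25.287691 + 29.717609 − 92.857500·sin 24.00100°)/11.844347 = 1.455147
contact ratio ≈ 1.4551

1.4551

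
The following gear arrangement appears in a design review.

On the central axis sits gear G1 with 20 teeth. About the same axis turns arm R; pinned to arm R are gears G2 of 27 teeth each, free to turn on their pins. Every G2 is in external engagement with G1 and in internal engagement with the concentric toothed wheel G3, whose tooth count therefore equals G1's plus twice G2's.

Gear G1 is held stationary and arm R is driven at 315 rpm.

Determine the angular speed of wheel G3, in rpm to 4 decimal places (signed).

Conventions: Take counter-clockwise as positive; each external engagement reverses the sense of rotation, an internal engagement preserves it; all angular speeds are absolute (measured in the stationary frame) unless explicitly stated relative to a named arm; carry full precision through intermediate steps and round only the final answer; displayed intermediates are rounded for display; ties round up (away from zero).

+400.1351 rpm

topology: planetary set — G1 20T / G2 27T / G3 74T, arm = carrier (Willis)
normalise by the input: solve with ω_arm = 1, then scale by 315 rpm
ring teeth: 20 + 2·27 = 74
20(ω_sun−ω_arm) = −74(ω_ring−ω_arm),  ω_sun = 0, ω_arm = 1
ω_ring = 1 − (20/74)(0−1) = 47/37
scale: ω_ring = 47/37 × 315 rpm = +400.1351 rpm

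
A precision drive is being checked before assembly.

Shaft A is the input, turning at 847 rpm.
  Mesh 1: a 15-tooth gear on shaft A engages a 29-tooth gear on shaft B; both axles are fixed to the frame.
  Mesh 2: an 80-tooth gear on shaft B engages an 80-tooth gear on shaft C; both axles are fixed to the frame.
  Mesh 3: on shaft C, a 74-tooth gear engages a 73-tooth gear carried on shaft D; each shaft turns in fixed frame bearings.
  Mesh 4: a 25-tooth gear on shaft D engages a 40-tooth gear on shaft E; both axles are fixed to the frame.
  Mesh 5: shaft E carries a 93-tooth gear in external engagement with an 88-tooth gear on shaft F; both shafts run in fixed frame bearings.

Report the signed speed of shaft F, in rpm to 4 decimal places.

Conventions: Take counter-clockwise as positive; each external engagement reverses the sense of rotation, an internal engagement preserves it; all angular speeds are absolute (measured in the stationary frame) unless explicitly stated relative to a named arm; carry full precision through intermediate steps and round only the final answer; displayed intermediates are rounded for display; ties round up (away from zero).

-293.3363 rpm

class = fixed-axis compound train [5 meshes; 5 ratios multiply, 5 sense flips]
mesh 1 [15T→29T]: ω = 847.0000×15/29 = 438.1034 rpm, sense flips to −
mesh 2 [80T→80T]: ω = 438.1034×80/80 = 438.1034 rpm, sense flips to +
mesh 3 [74T→73T]: ω = 438.1034×74/73 = 444.1049 rpm, sense flips to −
mesh 4 [25T→40T]: ω = 444.1049×25/40 = 277.5655 rpm, sense flips to +
mesh 5 [93T→88T]: ω = 277.5655×93/88 = 293.3363 rpm, sense flips to −
signed output speed = -293.3363 rpm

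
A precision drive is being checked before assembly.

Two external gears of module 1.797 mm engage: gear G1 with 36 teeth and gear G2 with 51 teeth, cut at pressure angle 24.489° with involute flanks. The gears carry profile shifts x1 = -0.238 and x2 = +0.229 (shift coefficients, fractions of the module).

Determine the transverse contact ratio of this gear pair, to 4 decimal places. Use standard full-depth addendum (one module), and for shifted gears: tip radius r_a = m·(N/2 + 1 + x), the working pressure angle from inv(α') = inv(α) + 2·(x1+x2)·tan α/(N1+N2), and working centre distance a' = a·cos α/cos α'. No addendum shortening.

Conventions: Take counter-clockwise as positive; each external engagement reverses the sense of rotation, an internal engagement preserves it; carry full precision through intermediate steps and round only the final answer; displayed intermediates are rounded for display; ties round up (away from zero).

single-mesh involute tooth geometry (36T engaging 51T at module 1.797)
base radii: r_b1 = 29.436182, r_b2 = 41.701258
tip radii: r_a1 = 33.715314, r_a2 = 48.032013
inv(α') = inv(24.489°) + 2·(-0.238+0.229)·tan α/(36+51) = 0.02798650  ⇒  α' = 24.46294°
a' = a·cos α / cos α' = 78.1695·cos 24.489°/cos 24.46294° = 78.153319
action lengths: √(r_a1²−r_b1²) = 16.438783, √(r_a2²−r_b2²) = 23.834416
base pitch p_b = π·m·cos α = 5.137583
CR = (16.438783 + 23.834416 − 78.153319·sin 24.46294°)/5.137583 = 1.539546
contact ratio ≈ 1.5395

1.5395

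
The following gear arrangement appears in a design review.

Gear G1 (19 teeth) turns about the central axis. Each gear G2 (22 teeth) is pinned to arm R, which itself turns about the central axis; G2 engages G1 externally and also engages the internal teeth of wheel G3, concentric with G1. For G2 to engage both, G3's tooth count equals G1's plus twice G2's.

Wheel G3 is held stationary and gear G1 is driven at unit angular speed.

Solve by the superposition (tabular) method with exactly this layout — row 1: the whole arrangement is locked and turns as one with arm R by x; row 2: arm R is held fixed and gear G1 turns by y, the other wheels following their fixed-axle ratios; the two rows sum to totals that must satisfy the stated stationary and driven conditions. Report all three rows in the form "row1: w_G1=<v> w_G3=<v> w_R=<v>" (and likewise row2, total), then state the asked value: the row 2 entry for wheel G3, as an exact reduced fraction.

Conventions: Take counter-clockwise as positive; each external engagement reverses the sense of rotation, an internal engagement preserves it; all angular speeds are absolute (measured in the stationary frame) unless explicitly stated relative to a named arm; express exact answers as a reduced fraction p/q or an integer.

row1: w_G1=19/82 w_G3=19/82 w_R=19/82
row2: w_G1=63/82 w_G3=-19/82 w_R=0
total: w_G1=1 w_G3=0 w_R=19/82
asked value: -19/82

class = planetary set [G3 = 19+2·22 = 63; Willis about the carrier]
row 1 — lock + rotate with arm: ω_sun = ω_ring = ω_arm = x
row 2 (arm held, sun turns y): ω_ring = −(19/63)·y, ω_arm = 0
boundary: total ω_ring = x − (19/63)·y = 0 and total ω_sun = x + y = 1  ⇒  y = 63/82, x = 19/82
row 2 ring = −(19/63)·63/82 = -19/82
totals (row 1 + row 2): sun 19/82 + 63/82 = 1, ring 19/82 + (-19/82) = 0, arm 19/82 + 0 = 19/82
asked cell (row2, ring) = -19/82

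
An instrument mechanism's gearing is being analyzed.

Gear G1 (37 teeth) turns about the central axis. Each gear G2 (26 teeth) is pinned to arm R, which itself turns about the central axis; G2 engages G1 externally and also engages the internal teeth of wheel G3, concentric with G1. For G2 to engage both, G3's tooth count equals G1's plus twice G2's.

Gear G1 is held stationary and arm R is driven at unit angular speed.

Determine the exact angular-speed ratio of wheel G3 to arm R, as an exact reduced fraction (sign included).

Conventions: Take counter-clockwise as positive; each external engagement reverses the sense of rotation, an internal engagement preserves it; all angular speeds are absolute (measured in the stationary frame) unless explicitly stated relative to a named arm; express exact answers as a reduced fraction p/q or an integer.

126/89

planetary set (37T centre, 26T on arm, 89T internal) — Willis relation
ring teeth: 37 + 2·26 = 89
37(ω_sun−ω_arm) = −89(ω_ring−ω_arm),  ω_sun = 0, ω_arm = 1
ω_ring = 1 − (37/89)(0−1) = 126/89
ω_out/ω_in = 126/89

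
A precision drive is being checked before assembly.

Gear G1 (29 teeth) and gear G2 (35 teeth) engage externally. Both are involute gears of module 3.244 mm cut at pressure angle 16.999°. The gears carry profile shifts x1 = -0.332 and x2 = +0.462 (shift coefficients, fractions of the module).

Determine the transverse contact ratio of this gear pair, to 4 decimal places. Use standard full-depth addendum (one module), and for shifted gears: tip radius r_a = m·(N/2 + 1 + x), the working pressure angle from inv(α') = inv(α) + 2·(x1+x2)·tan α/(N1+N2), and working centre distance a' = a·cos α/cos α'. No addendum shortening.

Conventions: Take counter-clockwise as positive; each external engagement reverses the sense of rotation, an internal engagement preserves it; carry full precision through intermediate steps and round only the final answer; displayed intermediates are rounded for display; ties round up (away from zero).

recognized (one external pair, fixed centres): single-mesh tooth geometry, m = 3.244, N1 = 29, N2 = 35
base radii: r_b1 = 44.982903, r_b2 = 54.289711
tip radii: r_a1 = 49.204992, r_a2 = 61.512728
inv(α') = inv(16.999°) + 2·(-0.332+0.462)·tan α/(29+35) = 0.01026503  ⇒  α' = 17.72673°
a' = a·cos α / cos α' = 103.8080·cos 16.999°/cos 17.72673° = 104.221081
action lengths: √(r_a1²−r_b1²) = 19.941656, √(r_a2²−r_b2²) = 28.921325
base pitch p_b = π·m·cos α = 9.746066
CR = (19.941656 + 28.921325 − 104.221081·sin 17.72673°)/9.746066 = 1.757633
contact ratio ≈ 1.7576

1.7576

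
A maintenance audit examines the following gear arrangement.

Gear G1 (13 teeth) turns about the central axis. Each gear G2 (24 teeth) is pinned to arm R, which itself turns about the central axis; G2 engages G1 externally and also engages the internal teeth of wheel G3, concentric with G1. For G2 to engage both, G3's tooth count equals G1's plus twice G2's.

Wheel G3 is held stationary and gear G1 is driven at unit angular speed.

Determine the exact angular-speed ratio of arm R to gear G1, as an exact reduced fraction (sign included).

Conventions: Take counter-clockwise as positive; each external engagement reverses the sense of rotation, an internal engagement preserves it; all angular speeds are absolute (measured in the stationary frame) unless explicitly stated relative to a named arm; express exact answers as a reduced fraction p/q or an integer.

13/74

class = planetary set [G3 = 13+2·24 = 61; Willis about the carrier]
ring teeth: 13 + 2·24 = 61
13(ω_sun−ω_arm) = −61(ω_ring−ω_arm),  ω_ring = 0, ω_sun = 1
13(1−ω_arm) = −61(0−ω_arm)  ⇒  74·ω_arm = 13  ⇒  ω_arm = 13/74
ω_out/ω_in = 13/74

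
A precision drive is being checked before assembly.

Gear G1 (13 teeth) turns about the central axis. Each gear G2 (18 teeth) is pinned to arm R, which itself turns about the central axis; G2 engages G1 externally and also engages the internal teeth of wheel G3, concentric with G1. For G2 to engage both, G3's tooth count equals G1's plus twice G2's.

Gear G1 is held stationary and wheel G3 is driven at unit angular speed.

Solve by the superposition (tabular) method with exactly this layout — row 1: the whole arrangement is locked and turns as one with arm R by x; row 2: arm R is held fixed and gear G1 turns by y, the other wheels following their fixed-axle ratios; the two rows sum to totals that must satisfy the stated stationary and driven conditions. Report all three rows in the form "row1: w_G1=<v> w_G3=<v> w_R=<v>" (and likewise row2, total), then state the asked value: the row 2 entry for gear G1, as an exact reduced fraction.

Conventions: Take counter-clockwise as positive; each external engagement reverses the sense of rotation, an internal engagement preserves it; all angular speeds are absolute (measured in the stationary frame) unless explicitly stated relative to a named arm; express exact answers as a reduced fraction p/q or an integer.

class = planetary set [G3 = 13+2·18 = 49; Willis about the carrier]
superposition row 1 [locked train]: every member turns x
row 2 — arm fixed, fixed-axis ratios: sun y, ring −(13/49)·y, arm 0
boundary: total ω_sun = x + y = 0 and total ω_ring = x − (13/49)·y = 1  ⇒  y = -49/62, x = 49/62
row 2 ring = −(13/49)·(-49/62) = 13/62
totals (row 1 + row 2): sun 49/62 + (-49/62) = 0, ring 49/62 + 13/62 = 1, arm 49/62 + 0 = 49/62
asked cell (row2, sun) = -49/62

row1: w_G1=49/62 w_G3=49/62 w_R=49/62
row2: w_G1=-49/62 w_G3=13/62 w_R=0
total: w_G1=0 w_G3=1 w_R=49/62
asked value: -49/62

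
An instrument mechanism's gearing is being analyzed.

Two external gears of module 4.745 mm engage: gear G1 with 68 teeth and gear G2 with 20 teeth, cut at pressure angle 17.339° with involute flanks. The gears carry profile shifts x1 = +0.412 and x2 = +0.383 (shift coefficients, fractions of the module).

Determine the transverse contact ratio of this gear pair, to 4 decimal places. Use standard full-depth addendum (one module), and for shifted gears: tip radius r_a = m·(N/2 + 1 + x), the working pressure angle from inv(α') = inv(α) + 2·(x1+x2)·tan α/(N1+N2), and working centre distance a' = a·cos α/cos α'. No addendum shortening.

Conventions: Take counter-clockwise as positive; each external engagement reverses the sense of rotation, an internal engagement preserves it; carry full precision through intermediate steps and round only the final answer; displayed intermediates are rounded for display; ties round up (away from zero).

single-mesh involute tooth geometry (68T engaging 20T at module 4.745)
base radii: r_b1 = 153.998868, r_b2 = 45.293785
tip radii: r_a1 = 168.029940, r_a2 = 54.012335
inv(α') = inv(17.339°) + 2·(+0.412+0.383)·tan α/(68+20) = 0.01523065  ⇒  α' = 20.14004°
a' = a·cos α / cos α' = 208.7800·cos 17.339°/cos 20.14004° = 212.272289
action lengths: √(r_a1²−r_b1²) = 67.219114, √(r_a2²−r_b2²) = 29.424571
base pitch p_b = π·m·cos α = 14.229462
CR = (67.219114 + 29.424571 − 212.272289·sin 20.14004°)/14.229462 = 1.655365
contact ratio ≈ 1.6554

1.6554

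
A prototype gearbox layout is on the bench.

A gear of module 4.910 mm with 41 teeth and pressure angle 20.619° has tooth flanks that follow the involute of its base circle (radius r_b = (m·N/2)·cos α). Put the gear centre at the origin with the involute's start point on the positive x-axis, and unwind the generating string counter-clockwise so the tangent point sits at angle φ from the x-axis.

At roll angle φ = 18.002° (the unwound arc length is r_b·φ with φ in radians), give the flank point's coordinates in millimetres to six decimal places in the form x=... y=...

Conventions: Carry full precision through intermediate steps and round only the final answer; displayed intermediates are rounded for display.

recognized (one wheel, involute flank): single-mesh tooth geometry, m = 4.910, N = 41
pitch radius r_p = m·N/2 = 4.910·41/2 = 100.655000
base radius r_b = r_p·cos α = 100.655000·cos 20.619° = 94.207323
roll angle φ = 18.002° = 0.31419417 rad
x = r_b·(cos φ + φ·sin φ) = 98.743170
y = r_b·(sin φ − φ·cos φ) = 0.964416

x=98.743170 y=0.964416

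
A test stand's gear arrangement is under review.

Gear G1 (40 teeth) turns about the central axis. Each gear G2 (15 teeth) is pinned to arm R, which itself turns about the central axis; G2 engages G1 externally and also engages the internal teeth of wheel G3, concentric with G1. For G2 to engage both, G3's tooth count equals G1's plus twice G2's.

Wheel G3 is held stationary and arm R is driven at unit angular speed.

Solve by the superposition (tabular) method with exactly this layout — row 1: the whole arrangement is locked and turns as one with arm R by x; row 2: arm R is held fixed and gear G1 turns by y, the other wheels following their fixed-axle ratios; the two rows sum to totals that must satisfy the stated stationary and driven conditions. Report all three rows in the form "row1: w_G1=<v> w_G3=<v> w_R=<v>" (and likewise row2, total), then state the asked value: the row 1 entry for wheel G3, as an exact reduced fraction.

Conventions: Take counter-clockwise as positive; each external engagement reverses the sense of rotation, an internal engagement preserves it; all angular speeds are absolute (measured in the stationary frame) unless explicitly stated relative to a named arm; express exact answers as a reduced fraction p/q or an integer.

class = planetary set [G3 = 40+2·15 = 70; Willis about the carrier]
row 1 — lock + rotate with arm: ω_sun = ω_ring = ω_arm = x
superposition row 2 [arm held]: sun y, ring −(40/70)·y, arm 0
boundary: total ω_ring = x − (40/70)·y = 0 and total ω_arm = x = 1  ⇒  y = 7/4, x = 1
row 2 ring = −(40/70)·7/4 = -1
totals (row 1 + row 2): sun 1 + 7/4 = 11/4, ring 1 + (-1) = 0, arm 1 + 0 = 1
asked cell (row1, ring) = 1

row1: w_G1=1 w_G3=1 w_R=1
row2: w_G1=7/4 w_G3=-1 w_R=0
total: w_G1=11/4 w_G3=0 w_R=1
asked value: 1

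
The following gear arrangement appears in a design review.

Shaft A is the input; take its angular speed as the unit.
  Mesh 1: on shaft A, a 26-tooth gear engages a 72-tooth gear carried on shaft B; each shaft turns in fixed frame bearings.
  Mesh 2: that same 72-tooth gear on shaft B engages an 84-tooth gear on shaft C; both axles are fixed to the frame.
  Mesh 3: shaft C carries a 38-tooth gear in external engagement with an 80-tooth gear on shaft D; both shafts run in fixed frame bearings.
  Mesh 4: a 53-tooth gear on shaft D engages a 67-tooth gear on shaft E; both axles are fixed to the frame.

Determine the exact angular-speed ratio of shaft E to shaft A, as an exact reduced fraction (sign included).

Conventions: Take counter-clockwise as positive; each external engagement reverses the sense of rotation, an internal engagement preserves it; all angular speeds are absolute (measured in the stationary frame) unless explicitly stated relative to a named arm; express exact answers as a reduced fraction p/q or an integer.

13091/112560

class = fixed-axis compound train [4 meshes; 4 ratios multiply, 4 sense flips]
mesh 1 [26T→72T]: running ratio 13/36, sense −
mesh 2 [72T→84T]: running ratio 13/42, sense +
mesh 3 [38T→80T]: running ratio 247/1680, sense −
mesh 4 [53T→67T]: running ratio 13091/112560, sense +
ω_out/ω_in = 13091/112560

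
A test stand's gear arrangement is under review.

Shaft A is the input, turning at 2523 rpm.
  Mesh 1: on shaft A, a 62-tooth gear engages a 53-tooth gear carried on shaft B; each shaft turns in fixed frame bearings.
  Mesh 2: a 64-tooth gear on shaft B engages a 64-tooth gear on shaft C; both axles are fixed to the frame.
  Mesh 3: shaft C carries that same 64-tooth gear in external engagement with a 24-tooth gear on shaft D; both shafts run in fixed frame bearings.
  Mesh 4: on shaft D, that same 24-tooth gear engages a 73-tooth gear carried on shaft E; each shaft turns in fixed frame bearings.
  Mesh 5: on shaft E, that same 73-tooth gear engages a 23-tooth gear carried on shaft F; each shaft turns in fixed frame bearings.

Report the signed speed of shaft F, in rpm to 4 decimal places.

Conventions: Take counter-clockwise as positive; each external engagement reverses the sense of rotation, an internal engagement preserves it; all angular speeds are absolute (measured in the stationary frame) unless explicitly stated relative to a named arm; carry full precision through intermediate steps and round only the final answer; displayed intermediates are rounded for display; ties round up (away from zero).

5-mesh fixed-axis compound train (all bearings frame-fixed)
mesh 1 [62T→53T]: ω = 2523.0000×62/53 = 2951.4340 rpm, sense flips to −
mesh 2 [64T→64T]: ω = 2951.4340×64/64 = 2951.4340 rpm, sense flips to +
mesh 3 [64T→24T]: ω = 2951.4340×64/24 = 7870.4906 rpm, sense flips to −
mesh 4 [24T→73T]: ω = 7870.4906×24/73 = 2587.5585 rpm, sense flips to +
mesh 5 [73T→23T]: ω = 2587.5585×73/23 = 8212.6858 rpm, sense flips to −
signed output speed = -8212.6858 rpm

-8212.6858 rpm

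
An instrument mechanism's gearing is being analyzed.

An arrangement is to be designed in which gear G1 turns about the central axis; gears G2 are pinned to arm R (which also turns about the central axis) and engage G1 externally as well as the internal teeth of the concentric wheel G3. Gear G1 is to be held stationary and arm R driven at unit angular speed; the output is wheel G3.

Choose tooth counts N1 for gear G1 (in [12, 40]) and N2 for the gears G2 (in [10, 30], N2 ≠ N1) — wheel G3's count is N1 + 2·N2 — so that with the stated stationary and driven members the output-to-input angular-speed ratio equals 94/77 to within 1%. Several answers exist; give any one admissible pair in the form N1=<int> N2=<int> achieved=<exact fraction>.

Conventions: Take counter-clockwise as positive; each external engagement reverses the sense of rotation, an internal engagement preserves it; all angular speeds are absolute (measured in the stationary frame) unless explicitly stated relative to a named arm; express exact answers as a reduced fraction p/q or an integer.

class = planetary set [ratio 94/77 wanted; Willis about the carrier]
Willis with ω_sun = 0: ω_ring/ω_arm = (N1+N3)/N3; set equal to 94/77  ⇒  N3/N1 = 1/(94/77 − 1) = 77/17
N3 = N1 + 2·N2  ⇒  N2/N1 = (N3/N1 − 1)/2 = (77/17 − 1)/2 = 30/17
smallest multiple with N1 ≥ 12 and N2 ≥ 10: k = 1  ⇒  N1 = 1·17 = 17, N2 = 1·30 = 30 (N1 ≤ 40, N2 ≤ 30, N2 ≠ N1 ✓), N3 = 17 + 2·30 = 77
check: (N1+N3)/N3 with N1 = 17, N3 = 77 gives 94/77; |achieved − target| = 0 ≤ 47/3850 ✓

N1=17 N2=30 achieved=94/77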